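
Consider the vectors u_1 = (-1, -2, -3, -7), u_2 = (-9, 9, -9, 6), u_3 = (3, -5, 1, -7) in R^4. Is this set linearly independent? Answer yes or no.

Form the matrix with these vectors as rows and row reduce.
R2 ← R2 − (9)·R1: [0, 27, 18, 69]
R3 ← R3 + (3)·R1: [0, -11, -8, -28]
R3 ← R3 + (11/27)·R2: [0, 0, -2/3, 1/9]
3 nonzero rows, so the 3 vectors span a space of dimension 3.
Since 3 = 3, the vectors are linearly independent.

yes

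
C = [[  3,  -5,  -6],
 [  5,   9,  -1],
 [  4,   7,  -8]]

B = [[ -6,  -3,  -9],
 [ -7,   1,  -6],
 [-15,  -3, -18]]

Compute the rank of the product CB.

2

First compute CB:
[[107,   4, 111],
 [-78,  -3, -81],
 [ 47,  19,  66]]
Now row reduce the product.
R2 ← R2 + (78/107)·R1: [0, -9/107, -9/107]
R3 ← R3 − (47/107)·R1: [0, 1845/107, 1845/107]
R3 ← R3 + (205)·R2: [0, 0, 0]
2 nonzero rows, so rank(CB) = 2.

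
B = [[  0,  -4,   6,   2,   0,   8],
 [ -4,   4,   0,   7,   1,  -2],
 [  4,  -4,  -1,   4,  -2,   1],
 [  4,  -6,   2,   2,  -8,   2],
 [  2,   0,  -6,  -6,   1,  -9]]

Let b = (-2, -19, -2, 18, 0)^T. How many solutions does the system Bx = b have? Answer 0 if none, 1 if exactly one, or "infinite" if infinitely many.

Row reduce the augmented matrix [B | b].
Swap R1 ↔ R2
R3 ← R3 + R1: [0, 0, -1, 11, -1, -1, -21]
R4 ← R4 + R1: [0, -2, 2, 9, -7, 0, -1]
R5 ← R5 + (1/2)·R1: [0, 2, -6, -5/2, 3/2, -10, -19/2]
R4 ← R4 − (1/2)·R2: [0, 0, -1, 8, -7, -4, 0]
R5 ← R5 + (1/2)·R2: [0, 0, -3, -3/2, 3/2, -6, -21/2]
R4 ← R4 − R3: [0, 0, 0, -3, -6, -3, 21]
R5 ← R5 − (3)·R3: [0, 0, 0, -69/2, 9/2, -3, 105/2]
R5 ← R5 − (23/2)·R4: [0, 0, 0, 0, 147/2, 63/2, -189]
The echelon form has 5 nonzero rows, and every pivot lies in the first 6 columns, so rank(B) = rank([B|b]) = 5.
The system is consistent.
rank = 5 < 6 unknowns, so there are infinitely many solutions.

infinite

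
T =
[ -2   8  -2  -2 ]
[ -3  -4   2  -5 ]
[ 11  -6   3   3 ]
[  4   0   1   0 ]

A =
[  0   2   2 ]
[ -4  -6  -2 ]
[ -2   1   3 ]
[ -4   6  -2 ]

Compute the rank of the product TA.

3

First compute TA:
[[-20, -66, -22],
 [ 32, -10,  18],
 [  6,  79,  37],
 [ -2,   9,  11]]
Now row reduce the product.
R2 ← R2 + (8/5)·R1: [0, -578/5, -86/5]
R3 ← R3 + (3/10)·R1: [0, 296/5, 152/5]
R4 ← R4 − (1/10)·R1: [0, 78/5, 66/5]
R3 ← R3 + (148/289)·R2: [0, 0, 6240/289]
R4 ← R4 + (39/289)·R2: [0, 0, 3144/289]
R4 ← R4 − (131/260)·R3: [0, 0, 0]
3 nonzero rows, so rank(TA) = 3.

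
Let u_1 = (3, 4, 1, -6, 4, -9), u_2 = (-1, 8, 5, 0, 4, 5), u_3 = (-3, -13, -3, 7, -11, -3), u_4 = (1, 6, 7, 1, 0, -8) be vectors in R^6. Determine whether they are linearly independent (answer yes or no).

Form the matrix with these vectors as rows and row reduce.
R2 ← R2 + (1/3)·R1: [0, 28/3, 16/3, -2, 16/3, 2]
R3 ← R3 + R1: [0, -9, -2, 1, -7, -12]
R4 ← R4 − (1/3)·R1: [0, 14/3, 20/3, 3, -4/3, -5]
R3 ← R3 + (27/28)·R2: [0, 0, 22/7, -13/14, -13/7, -141/14]
R4 ← R4 − (1/2)·R2: [0, 0, 4, 4, -4, -6]
R4 ← R4 − (14/11)·R3: [0, 0, 0, 57/11, -18/11, 75/11]
4 nonzero rows, so the 4 vectors span a space of dimension 4.
Since 4 = 4, the vectors are linearly independent.

yes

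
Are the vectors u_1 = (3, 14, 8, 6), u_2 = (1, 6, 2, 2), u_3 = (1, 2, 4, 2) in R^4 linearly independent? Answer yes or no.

Form the matrix with these vectors as rows and row reduce.
R2 ← R2 − (1/3)·R1: [0, 4/3, -2/3, 0]
R3 ← R3 − (1/3)·R1: [0, -8/3, 4/3, 0]
R3 ← R3 + (2)·R2: [0, 0, 0, 0]
2 nonzero rows, so the 3 vectors span a space of dimension 2.
Since 2 < 3, the vectors are linearly dependent.

no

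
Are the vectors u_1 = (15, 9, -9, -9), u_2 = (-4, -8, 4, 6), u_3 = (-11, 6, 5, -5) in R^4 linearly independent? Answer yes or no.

yes

Form the matrix with these vectors as rows and row reduce.
R2 ← R2 + (4/15)·R1: [0, -28/5, 8/5, 18/5]
R3 ← R3 + (11/15)·R1: [0, 63/5, -8/5, -58/5]
R3 ← R3 + (9/4)·R2: [0, 0, 2, -7/2]
3 nonzero rows, so the 3 vectors span a space of dimension 3.
Since 3 = 3, the vectors are linearly independent.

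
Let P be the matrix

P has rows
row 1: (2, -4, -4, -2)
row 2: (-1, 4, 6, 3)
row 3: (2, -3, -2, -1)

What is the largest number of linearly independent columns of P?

2

Row reduce to echelon form.
R2 ← R2 + (1/2)·R1: [0, 2, 4, 2]
R3 ← R3 − R1: [0, 1, 2, 1]
R3 ← R3 − (1/2)·R2: [0, 0, 0, 0]
Echelon form has 2 nonzero rows, so rank(P) = 2.
The rank gives the maximum number of linearly independent columns: 2.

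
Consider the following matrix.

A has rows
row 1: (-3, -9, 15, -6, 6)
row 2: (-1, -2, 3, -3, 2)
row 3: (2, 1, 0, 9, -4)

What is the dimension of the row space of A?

Row reduce to echelon form.
R2 ← R2 − (1/3)·R1: [0, 1, -2, -1, 0]
R3 ← R3 + (2/3)·R1: [0, -5, 10, 5, 0]
R3 ← R3 + (5)·R2: [0, 0, 0, 0, 0]
Echelon form has 2 nonzero rows, so rank(A) = 2.
The row space has dimension equal to the rank: 2.

2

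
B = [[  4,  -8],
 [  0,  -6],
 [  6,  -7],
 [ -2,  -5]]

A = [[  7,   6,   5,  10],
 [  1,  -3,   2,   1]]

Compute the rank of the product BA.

2

First compute BA:
[[ 20,  48,   4,  32],
 [ -6,  18, -12,  -6],
 [ 35,  57,  16,  53],
 [-19,   3, -20, -25]]
Now row reduce the product.
R2 ← R2 + (3/10)·R1: [0, 162/5, -54/5, 18/5]
R3 ← R3 − (7/4)·R1: [0, -27, 9, -3]
R4 ← R4 + (19/20)·R1: [0, 243/5, -81/5, 27/5]
R3 ← R3 + (5/6)·R2: [0, 0, 0, 0]
R4 ← R4 − (3/2)·R2: [0, 0, 0, 0]
2 nonzero rows, so rank(BA) = 2.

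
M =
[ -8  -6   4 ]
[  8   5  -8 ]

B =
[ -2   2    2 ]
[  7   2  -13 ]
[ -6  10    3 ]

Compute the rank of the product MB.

First compute MB:
[[-50,  12,  74],
 [ 67, -54, -73]]
Now row reduce the product.
R2 ← R2 + (67/50)·R1: [0, -948/25, 654/25]
2 nonzero rows, so rank(MB) = 2.

2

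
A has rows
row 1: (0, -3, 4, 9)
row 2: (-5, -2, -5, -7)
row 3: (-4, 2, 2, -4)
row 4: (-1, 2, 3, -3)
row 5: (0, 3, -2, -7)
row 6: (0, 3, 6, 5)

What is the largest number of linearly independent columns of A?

Row reduce to echelon form.
Swap R1 ↔ R2
R3 ← R3 − (4/5)·R1: [0, 18/5, 6, 8/5]
R4 ← R4 − (1/5)·R1: [0, 12/5, 4, -8/5]
R3 ← R3 + (6/5)·R2: [0, 0, 54/5, 62/5]
R4 ← R4 + (4/5)·R2: [0, 0, 36/5, 28/5]
R5 ← R5 + R2: [0, 0, 2, 2]
R6 ← R6 + R2: [0, 0, 10, 14]
R4 ← R4 − (2/3)·R3: [0, 0, 0, -8/3]
R5 ← R5 − (5/27)·R3: [0, 0, 0, -8/27]
R6 ← R6 − (25/27)·R3: [0, 0, 0, 68/27]
R5 ← R5 − (1/9)·R4: [0, 0, 0, 0]
R6 ← R6 + (17/18)·R4: [0, 0, 0, 0]
Echelon form has 4 nonzero rows, so rank(A) = 4.
The rank gives the maximum number of linearly independent columns: 4.

4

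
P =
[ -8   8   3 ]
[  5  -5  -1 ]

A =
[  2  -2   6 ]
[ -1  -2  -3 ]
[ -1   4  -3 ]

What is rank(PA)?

2

First compute PA:
[[-27,  12, -81],
 [ 16,  -4,  48]]
Now row reduce the product.
R2 ← R2 + (16/27)·R1: [0, 28/9, 0]
2 nonzero rows, so rank(PA) = 2.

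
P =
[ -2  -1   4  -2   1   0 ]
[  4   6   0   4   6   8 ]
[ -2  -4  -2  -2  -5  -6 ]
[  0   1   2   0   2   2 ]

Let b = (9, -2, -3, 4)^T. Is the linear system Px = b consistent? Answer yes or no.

yes

Row reduce the augmented matrix [P | b].
R2 ← R2 + (2)·R1: [0, 4, 8, 0, 8, 8, 16]
R3 ← R3 − R1: [0, -3, -6, 0, -6, -6, -12]
R3 ← R3 + (3/4)·R2: [0, 0, 0, 0, 0, 0, 0]
R4 ← R4 − (1/4)·R2: [0, 0, 0, 0, 0, 0, 0]
The echelon form has 2 nonzero rows, and every pivot lies in the first 6 columns, so rank(P) = rank([P|b]) = 2.
The system is consistent.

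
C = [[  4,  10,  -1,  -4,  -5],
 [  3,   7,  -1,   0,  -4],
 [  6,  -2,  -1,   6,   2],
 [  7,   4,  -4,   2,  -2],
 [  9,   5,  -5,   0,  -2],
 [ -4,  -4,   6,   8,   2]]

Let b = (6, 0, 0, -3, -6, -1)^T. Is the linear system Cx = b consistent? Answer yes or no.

no

Row reduce the augmented matrix [C | b].
R2 ← R2 − (3/4)·R1: [0, -1/2, -1/4, 3, -1/4, -9/2]
R3 ← R3 − (3/2)·R1: [0, -17, 1/2, 12, 19/2, -9]
R4 ← R4 − (7/4)·R1: [0, -27/2, -9/4, 9, 27/4, -27/2]
R5 ← R5 − (9/4)·R1: [0, -35/2, -11/4, 9, 37/4, -39/2]
R6 ← R6 + R1: [0, 6, 5, 4, -3, 5]
R3 ← R3 − (34)·R2: [0, 0, 9, -90, 18, 144]
R4 ← R4 − (27)·R2: [0, 0, 9/2, -72, 27/2, 108]
R5 ← R5 − (35)·R2: [0, 0, 6, -96, 18, 138]
R6 ← R6 + (12)·R2: [0, 0, 2, 40, -6, -49]
R4 ← R4 − (1/2)·R3: [0, 0, 0, -27, 9/2, 36]
R5 ← R5 − (2/3)·R3: [0, 0, 0, -36, 6, 42]
R6 ← R6 − (2/9)·R3: [0, 0, 0, 60, -10, -81]
R5 ← R5 − (4/3)·R4: [0, 0, 0, 0, 0, -6]
R6 ← R6 + (20/9)·R4: [0, 0, 0, 0, 0, -1]
R6 ← R6 − (1/6)·R5: [0, 0, 0, 0, 0, 0]
The echelon form has 5 nonzero rows; the last pivot sits in the augmented column, so rank(C) = 4 but rank([C|b]) = 5.
Since the ranks differ, the system is inconsistent.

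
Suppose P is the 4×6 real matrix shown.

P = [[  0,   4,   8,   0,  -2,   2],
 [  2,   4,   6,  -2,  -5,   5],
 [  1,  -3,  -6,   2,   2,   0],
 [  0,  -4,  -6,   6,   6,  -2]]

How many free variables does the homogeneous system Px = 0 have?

3

Row reduce to echelon form.
Swap R1 ↔ R2
R3 ← R3 − (1/2)·R1: [0, -5, -9, 3, 9/2, -5/2]
R3 ← R3 + (5/4)·R2: [0, 0, 1, 3, 2, 0]
R4 ← R4 + R2: [0, 0, 2, 6, 4, 0]
R4 ← R4 − (2)·R3: [0, 0, 0, 0, 0, 0]
3 nonzero rows, so rank(P) = 3.
P has 6 columns; by rank–nullity, nullity = 6 − 3 = 3.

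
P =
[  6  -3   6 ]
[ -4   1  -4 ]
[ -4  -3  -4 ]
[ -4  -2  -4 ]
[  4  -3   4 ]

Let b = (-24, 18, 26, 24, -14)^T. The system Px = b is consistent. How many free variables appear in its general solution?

1

Row reduce the augmented matrix [P | b].
R2 ← R2 + (2/3)·R1: [0, -1, 0, 2]
R3 ← R3 + (2/3)·R1: [0, -5, 0, 10]
R4 ← R4 + (2/3)·R1: [0, -4, 0, 8]
R5 ← R5 − (2/3)·R1: [0, -1, 0, 2]
R3 ← R3 − (5)·R2: [0, 0, 0, 0]
R4 ← R4 − (4)·R2: [0, 0, 0, 0]
R5 ← R5 − R2: [0, 0, 0, 0]
The echelon form has 2 nonzero rows, and every pivot lies in the first 3 columns, so rank(P) = rank([P|b]) = 2.
The system is consistent.
Free variables = (unknowns) − (rank) = 3 − 2 = 1.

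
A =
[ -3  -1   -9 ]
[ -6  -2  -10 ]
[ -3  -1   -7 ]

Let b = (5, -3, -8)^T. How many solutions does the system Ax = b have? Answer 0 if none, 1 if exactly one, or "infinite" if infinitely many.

0

Row reduce the augmented matrix [A | b].
R2 ← R2 − (2)·R1: [0, 0, 8, -13]
R3 ← R3 − R1: [0, 0, 2, -13]
R3 ← R3 − (1/4)·R2: [0, 0, 0, -39/4]
The echelon form has 3 nonzero rows; the last pivot sits in the augmented column, so rank(A) = 2 but rank([A|b]) = 3.
Since the ranks differ, the system is inconsistent.
It has no solutions.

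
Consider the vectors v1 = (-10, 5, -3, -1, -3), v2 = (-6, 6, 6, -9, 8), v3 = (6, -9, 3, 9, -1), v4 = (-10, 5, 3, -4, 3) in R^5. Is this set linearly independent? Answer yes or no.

Form the matrix with these vectors as rows and row reduce.
R2 ← R2 − (3/5)·R1: [0, 3, 39/5, -42/5, 49/5]
R3 ← R3 + (3/5)·R1: [0, -6, 6/5, 42/5, -14/5]
R4 ← R4 − R1: [0, 0, 6, -3, 6]
R3 ← R3 + (2)·R2: [0, 0, 84/5, -42/5, 84/5]
R4 ← R4 − (5/14)·R3: [0, 0, 0, 0, 0]
3 nonzero rows, so the 4 vectors span a space of dimension 3.
Since 3 < 4, the vectors are linearly dependent.

no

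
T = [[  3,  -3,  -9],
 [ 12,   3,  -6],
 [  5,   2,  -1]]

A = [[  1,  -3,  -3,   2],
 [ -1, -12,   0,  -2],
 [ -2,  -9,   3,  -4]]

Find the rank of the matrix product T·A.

2

First compute TA:
[[ 24, 108, -36,  48],
 [ 21, -18, -54,  42],
 [  5, -30, -18,  10]]
Now row reduce the product.
R2 ← R2 − (7/8)·R1: [0, -225/2, -45/2, 0]
R3 ← R3 − (5/24)·R1: [0, -105/2, -21/2, 0]
R3 ← R3 − (7/15)·R2: [0, 0, 0, 0]
2 nonzero rows, so rank(TA) = 2.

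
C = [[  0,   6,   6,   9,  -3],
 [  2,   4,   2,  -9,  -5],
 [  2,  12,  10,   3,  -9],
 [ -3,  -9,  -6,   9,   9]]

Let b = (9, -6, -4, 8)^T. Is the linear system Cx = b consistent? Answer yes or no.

Row reduce the augmented matrix [C | b].
Swap R1 ↔ R2
R3 ← R3 − R1: [0, 8, 8, 12, -4, 2]
R4 ← R4 + (3/2)·R1: [0, -3, -3, -9/2, 3/2, -1]
R3 ← R3 − (4/3)·R2: [0, 0, 0, 0, 0, -10]
R4 ← R4 + (1/2)·R2: [0, 0, 0, 0, 0, 7/2]
R4 ← R4 + (7/20)·R3: [0, 0, 0, 0, 0, 0]
The echelon form has 3 nonzero rows; the last pivot sits in the augmented column, so rank(C) = 2 but rank([C|b]) = 3.
Since the ranks differ, the system is inconsistent.

no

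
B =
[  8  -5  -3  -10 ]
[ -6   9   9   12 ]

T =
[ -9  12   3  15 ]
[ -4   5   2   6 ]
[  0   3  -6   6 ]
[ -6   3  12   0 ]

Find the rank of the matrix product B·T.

2

First compute BT:
[[  8,  32, -88,  72],
 [-54,  36,  90,  18]]
Now row reduce the product.
R2 ← R2 + (27/4)·R1: [0, 252, -504, 504]
2 nonzero rows, so rank(BT) = 2.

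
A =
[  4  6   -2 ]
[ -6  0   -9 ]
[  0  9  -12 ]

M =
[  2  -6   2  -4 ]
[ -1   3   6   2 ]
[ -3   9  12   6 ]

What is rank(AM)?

First compute AM:
[[  8, -24,  20, -16],
 [ 15, -45, -120, -30],
 [ 27, -81, -90, -54]]
Now row reduce the product.
R2 ← R2 − (15/8)·R1: [0, 0, -315/2, 0]
R3 ← R3 − (27/8)·R1: [0, 0, -315/2, 0]
R3 ← R3 − R2: [0, 0, 0, 0]
2 nonzero rows, so rank(AM) = 2.

2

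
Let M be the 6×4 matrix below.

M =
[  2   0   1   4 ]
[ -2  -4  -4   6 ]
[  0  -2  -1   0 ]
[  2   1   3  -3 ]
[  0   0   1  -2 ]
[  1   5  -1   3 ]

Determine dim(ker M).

0

Row reduce to echelon form.
R2 ← R2 + R1: [0, -4, -3, 10]
R4 ← R4 − R1: [0, 1, 2, -7]
R6 ← R6 − (1/2)·R1: [0, 5, -3/2, 1]
R3 ← R3 − (1/2)·R2: [0, 0, 1/2, -5]
R4 ← R4 + (1/4)·R2: [0, 0, 5/4, -9/2]
R6 ← R6 + (5/4)·R2: [0, 0, -21/4, 27/2]
R4 ← R4 − (5/2)·R3: [0, 0, 0, 8]
R5 ← R5 − (2)·R3: [0, 0, 0, 8]
R6 ← R6 + (21/2)·R3: [0, 0, 0, -39]
R5 ← R5 − R4: [0, 0, 0, 0]
R6 ← R6 + (39/8)·R4: [0, 0, 0, 0]
4 nonzero rows, so rank(M) = 4.
M has 4 columns; by rank–nullity, nullity = 4 − 4 = 0.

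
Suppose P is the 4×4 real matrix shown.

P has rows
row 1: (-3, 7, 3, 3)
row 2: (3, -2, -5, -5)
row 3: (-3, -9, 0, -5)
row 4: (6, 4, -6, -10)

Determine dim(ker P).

Row reduce to echelon form.
R2 ← R2 + R1: [0, 5, -2, -2]
R3 ← R3 − R1: [0, -16, -3, -8]
R4 ← R4 + (2)·R1: [0, 18, 0, -4]
R3 ← R3 + (16/5)·R2: [0, 0, -47/5, -72/5]
R4 ← R4 − (18/5)·R2: [0, 0, 36/5, 16/5]
R4 ← R4 + (36/47)·R3: [0, 0, 0, -368/47]
4 nonzero rows, so rank(P) = 4.
P has 4 columns; by rank–nullity, nullity = 4 − 4 = 0.

0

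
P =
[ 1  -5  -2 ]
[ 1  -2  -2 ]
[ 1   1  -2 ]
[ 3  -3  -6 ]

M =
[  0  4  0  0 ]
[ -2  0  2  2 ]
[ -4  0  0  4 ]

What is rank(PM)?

2

First compute PM:
[[ 18,   4, -10, -18],
 [ 12,   4,  -4, -12],
 [  6,   4,   2,  -6],
 [ 30,  12,  -6, -30]]
Now row reduce the product.
R2 ← R2 − (2/3)·R1: [0, 4/3, 8/3, 0]
R3 ← R3 − (1/3)·R1: [0, 8/3, 16/3, 0]
R4 ← R4 − (5/3)·R1: [0, 16/3, 32/3, 0]
R3 ← R3 − (2)·R2: [0, 0, 0, 0]
R4 ← R4 − (4)·R2: [0, 0, 0, 0]
2 nonzero rows, so rank(PM) = 2.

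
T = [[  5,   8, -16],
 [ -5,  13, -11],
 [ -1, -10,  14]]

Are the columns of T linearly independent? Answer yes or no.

Row reduce T to echelon form.
R2 ← R2 + R1: [0, 21, -27]
R3 ← R3 + (1/5)·R1: [0, -42/5, 54/5]
R3 ← R3 + (2/5)·R2: [0, 0, 0]
2 pivots among 3 columns.
Only 2 < 3 pivot columns, so the columns are linearly dependent.

no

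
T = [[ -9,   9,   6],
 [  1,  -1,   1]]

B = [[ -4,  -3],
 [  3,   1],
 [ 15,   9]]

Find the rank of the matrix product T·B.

2

First compute TB:
[[153,  90],
 [  8,   5]]
Now row reduce the product.
R2 ← R2 − (8/153)·R1: [0, 5/17]
2 nonzero rows, so rank(TB) = 2.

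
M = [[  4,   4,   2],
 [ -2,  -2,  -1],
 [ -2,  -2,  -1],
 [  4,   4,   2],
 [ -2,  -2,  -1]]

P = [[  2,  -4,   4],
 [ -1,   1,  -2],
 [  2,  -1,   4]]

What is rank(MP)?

1

First compute MP:
[[  8, -14,  16],
 [ -4,   7,  -8],
 [ -4,   7,  -8],
 [  8, -14,  16],
 [ -4,   7,  -8]]
Now row reduce the product.
R2 ← R2 + (1/2)·R1: [0, 0, 0]
R3 ← R3 + (1/2)·R1: [0, 0, 0]
R4 ← R4 − R1: [0, 0, 0]
R5 ← R5 + (1/2)·R1: [0, 0, 0]
1 nonzero row, so rank(MP) = 1.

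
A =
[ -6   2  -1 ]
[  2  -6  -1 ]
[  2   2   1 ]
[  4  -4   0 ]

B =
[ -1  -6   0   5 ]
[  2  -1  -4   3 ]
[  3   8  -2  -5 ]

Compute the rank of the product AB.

First compute AB:
[[  7,  26,  -6, -19],
 [-17, -14,  26,  -3],
 [  5,  -6, -10,  11],
 [-12, -20,  16,   8]]
Now row reduce the product.
R2 ← R2 + (17/7)·R1: [0, 344/7, 80/7, -344/7]
R3 ← R3 − (5/7)·R1: [0, -172/7, -40/7, 172/7]
R4 ← R4 + (12/7)·R1: [0, 172/7, 40/7, -172/7]
R3 ← R3 + (1/2)·R2: [0, 0, 0, 0]
R4 ← R4 − (1/2)·R2: [0, 0, 0, 0]
2 nonzero rows, so rank(AB) = 2.

2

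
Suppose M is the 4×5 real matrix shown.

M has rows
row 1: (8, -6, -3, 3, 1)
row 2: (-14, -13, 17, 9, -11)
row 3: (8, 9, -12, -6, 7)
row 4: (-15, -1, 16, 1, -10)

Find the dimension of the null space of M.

Row reduce to echelon form.
R2 ← R2 + (7/4)·R1: [0, -47/2, 47/4, 57/4, -37/4]
R3 ← R3 − R1: [0, 15, -9, -9, 6]
R4 ← R4 + (15/8)·R1: [0, -49/4, 83/8, 53/8, -65/8]
R3 ← R3 + (30/47)·R2: [0, 0, -3/2, 9/94, 9/94]
R4 ← R4 − (49/94)·R2: [0, 0, 17/4, -151/188, -621/188]
R4 ← R4 + (17/6)·R3: [0, 0, 0, -25/47, -285/94]
4 nonzero rows, so rank(M) = 4.
M has 5 columns; by rank–nullity, nullity = 5 − 4 = 1.

1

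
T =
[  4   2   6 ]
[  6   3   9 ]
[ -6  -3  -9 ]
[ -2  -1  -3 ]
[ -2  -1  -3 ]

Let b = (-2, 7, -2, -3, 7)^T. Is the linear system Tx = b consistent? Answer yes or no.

no

Row reduce the augmented matrix [T | b].
R2 ← R2 − (3/2)·R1: [0, 0, 0, 10]
R3 ← R3 + (3/2)·R1: [0, 0, 0, -5]
R4 ← R4 + (1/2)·R1: [0, 0, 0, -4]
R5 ← R5 + (1/2)·R1: [0, 0, 0, 6]
R3 ← R3 + (1/2)·R2: [0, 0, 0, 0]
R4 ← R4 + (2/5)·R2: [0, 0, 0, 0]
R5 ← R5 − (3/5)·R2: [0, 0, 0, 0]
The echelon form has 2 nonzero rows; the last pivot sits in the augmented column, so rank(T) = 1 but rank([T|b]) = 2.
Since the ranks differ, the system is inconsistent.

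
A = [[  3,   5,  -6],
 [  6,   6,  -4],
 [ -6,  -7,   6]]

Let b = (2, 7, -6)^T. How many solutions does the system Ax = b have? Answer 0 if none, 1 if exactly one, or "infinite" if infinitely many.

0

Row reduce the augmented matrix [A | b].
R2 ← R2 − (2)·R1: [0, -4, 8, 3]
R3 ← R3 + (2)·R1: [0, 3, -6, -2]
R3 ← R3 + (3/4)·R2: [0, 0, 0, 1/4]
The echelon form has 3 nonzero rows; the last pivot sits in the augmented column, so rank(A) = 2 but rank([A|b]) = 3.
Since the ranks differ, the system is inconsistent.
It has no solutions.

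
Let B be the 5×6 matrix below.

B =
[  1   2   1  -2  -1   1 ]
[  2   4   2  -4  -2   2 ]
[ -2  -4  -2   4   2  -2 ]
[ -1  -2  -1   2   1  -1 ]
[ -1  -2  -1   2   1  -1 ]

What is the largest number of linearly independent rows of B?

1

Row reduce to echelon form.
R2 ← R2 − (2)·R1: [0, 0, 0, 0, 0, 0]
R3 ← R3 + (2)·R1: [0, 0, 0, 0, 0, 0]
R4 ← R4 + R1: [0, 0, 0, 0, 0, 0]
R5 ← R5 + R1: [0, 0, 0, 0, 0, 0]
Echelon form has 1 nonzero row, so rank(B) = 1.
The rank gives the maximum number of linearly independent rows: 1.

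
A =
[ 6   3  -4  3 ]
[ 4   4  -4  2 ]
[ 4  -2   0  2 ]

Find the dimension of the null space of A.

2

Row reduce to echelon form.
R2 ← R2 − (2/3)·R1: [0, 2, -4/3, 0]
R3 ← R3 − (2/3)·R1: [0, -4, 8/3, 0]
R3 ← R3 + (2)·R2: [0, 0, 0, 0]
2 nonzero rows, so rank(A) = 2.
A has 4 columns; by rank–nullity, nullity = 4 − 2 = 2.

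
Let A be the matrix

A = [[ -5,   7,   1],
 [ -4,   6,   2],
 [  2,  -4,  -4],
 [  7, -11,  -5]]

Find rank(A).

Row reduce to echelon form.
R2 ← R2 − (4/5)·R1: [0, 2/5, 6/5]
R3 ← R3 + (2/5)·R1: [0, -6/5, -18/5]
R4 ← R4 + (7/5)·R1: [0, -6/5, -18/5]
R3 ← R3 + (3)·R2: [0, 0, 0]
R4 ← R4 + (3)·R2: [0, 0, 0]
Echelon form has 2 nonzero rows, so rank(A) = 2.

2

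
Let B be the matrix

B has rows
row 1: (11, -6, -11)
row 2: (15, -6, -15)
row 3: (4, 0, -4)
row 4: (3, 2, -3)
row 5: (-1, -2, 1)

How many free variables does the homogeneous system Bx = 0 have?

Row reduce to echelon form.
R2 ← R2 − (15/11)·R1: [0, 24/11, 0]
R3 ← R3 − (4/11)·R1: [0, 24/11, 0]
R4 ← R4 − (3/11)·R1: [0, 40/11, 0]
R5 ← R5 + (1/11)·R1: [0, -28/11, 0]
R3 ← R3 − R2: [0, 0, 0]
R4 ← R4 − (5/3)·R2: [0, 0, 0]
R5 ← R5 + (7/6)·R2: [0, 0, 0]
2 nonzero rows, so rank(B) = 2.
B has 3 columns; by rank–nullity, nullity = 3 − 2 = 1.

1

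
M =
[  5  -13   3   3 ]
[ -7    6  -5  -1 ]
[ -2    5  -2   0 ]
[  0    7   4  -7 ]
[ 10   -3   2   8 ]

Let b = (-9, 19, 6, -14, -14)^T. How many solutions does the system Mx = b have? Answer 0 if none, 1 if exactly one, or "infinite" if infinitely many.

infinite

Row reduce the augmented matrix [M | b].
R2 ← R2 + (7/5)·R1: [0, -61/5, -4/5, 16/5, 32/5]
R3 ← R3 + (2/5)·R1: [0, -1/5, -4/5, 6/5, 12/5]
R5 ← R5 − (2)·R1: [0, 23, -4, 2, 4]
R3 ← R3 − (1/61)·R2: [0, 0, -48/61, 70/61, 140/61]
R4 ← R4 + (35/61)·R2: [0, 0, 216/61, -315/61, -630/61]
R5 ← R5 + (115/61)·R2: [0, 0, -336/61, 490/61, 980/61]
R4 ← R4 + (9/2)·R3: [0, 0, 0, 0, 0]
R5 ← R5 − (7)·R3: [0, 0, 0, 0, 0]
The echelon form has 3 nonzero rows, and every pivot lies in the first 4 columns, so rank(M) = rank([M|b]) = 3.
The system is consistent.
rank = 3 < 4 unknowns, so there are infinitely many solutions.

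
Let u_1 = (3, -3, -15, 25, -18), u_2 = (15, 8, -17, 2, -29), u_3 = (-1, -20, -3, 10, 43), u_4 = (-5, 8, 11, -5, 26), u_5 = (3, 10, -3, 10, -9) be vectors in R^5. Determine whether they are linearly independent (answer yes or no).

Form the matrix with these vectors as rows and row reduce.
R2 ← R2 − (5)·R1: [0, 23, 58, -123, 61]
R3 ← R3 + (1/3)·R1: [0, -21, -8, 55/3, 37]
R4 ← R4 + (5/3)·R1: [0, 3, -14, 110/3, -4]
R5 ← R5 − R1: [0, 13, 12, -15, 9]
R3 ← R3 + (21/23)·R2: [0, 0, 1034/23, -6484/69, 2132/23]
R4 ← R4 − (3/23)·R2: [0, 0, -496/23, 3637/69, -275/23]
R5 ← R5 − (13/23)·R2: [0, 0, -478/23, 1254/23, -586/23]
R4 ← R4 + (248/517)·R3: [0, 0, 0, 11839/1551, 16807/517]
R5 ← R5 + (239/517)·R3: [0, 0, 0, 17186/1551, 8982/517]
R5 ← R5 − (17186/11839)·R4: [0, 0, 0, 0, -353012/11839]
5 nonzero rows, so the 5 vectors span a space of dimension 5.
Since 5 = 5, the vectors are linearly independent.

yes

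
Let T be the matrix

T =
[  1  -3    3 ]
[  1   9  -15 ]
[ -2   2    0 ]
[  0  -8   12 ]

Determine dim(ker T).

1

Row reduce to echelon form.
R2 ← R2 − R1: [0, 12, -18]
R3 ← R3 + (2)·R1: [0, -4, 6]
R3 ← R3 + (1/3)·R2: [0, 0, 0]
R4 ← R4 + (2/3)·R2: [0, 0, 0]
2 nonzero rows, so rank(T) = 2.
T has 3 columns; by rank–nullity, nullity = 3 − 2 = 1.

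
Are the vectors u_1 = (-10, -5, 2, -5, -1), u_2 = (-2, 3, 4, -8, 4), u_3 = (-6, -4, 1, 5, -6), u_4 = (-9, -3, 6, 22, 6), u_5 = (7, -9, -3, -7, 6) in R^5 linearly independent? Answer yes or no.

yes

Form the matrix with these vectors as rows and row reduce.
R2 ← R2 − (1/5)·R1: [0, 4, 18/5, -7, 21/5]
R3 ← R3 − (3/5)·R1: [0, -1, -1/5, 8, -27/5]
R4 ← R4 − (9/10)·R1: [0, 3/2, 21/5, 53/2, 69/10]
R5 ← R5 + (7/10)·R1: [0, -25/2, -8/5, -21/2, 53/10]
R3 ← R3 + (1/4)·R2: [0, 0, 7/10, 25/4, -87/20]
R4 ← R4 − (3/8)·R2: [0, 0, 57/20, 233/8, 213/40]
R5 ← R5 + (25/8)·R2: [0, 0, 193/20, -259/8, 737/40]
R4 ← R4 − (57/14)·R3: [0, 0, 0, 103/28, 645/28]
R5 ← R5 − (193/14)·R3: [0, 0, 0, -3319/28, 2195/28]
R5 ← R5 + (3319/103)·R4: [0, 0, 0, 0, 84530/103]
5 nonzero rows, so the 5 vectors span a space of dimension 5.
Since 5 = 5, the vectors are linearly independent.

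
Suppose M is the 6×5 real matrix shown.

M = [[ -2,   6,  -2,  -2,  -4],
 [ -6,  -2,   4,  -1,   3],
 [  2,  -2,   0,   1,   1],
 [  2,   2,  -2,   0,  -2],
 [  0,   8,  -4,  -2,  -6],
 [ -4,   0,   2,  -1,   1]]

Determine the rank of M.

Row reduce to echelon form.
R2 ← R2 − (3)·R1: [0, -20, 10, 5, 15]
R3 ← R3 + R1: [0, 4, -2, -1, -3]
R4 ← R4 + R1: [0, 8, -4, -2, -6]
R6 ← R6 − (2)·R1: [0, -12, 6, 3, 9]
R3 ← R3 + (1/5)·R2: [0, 0, 0, 0, 0]
R4 ← R4 + (2/5)·R2: [0, 0, 0, 0, 0]
R5 ← R5 + (2/5)·R2: [0, 0, 0, 0, 0]
R6 ← R6 − (3/5)·R2: [0, 0, 0, 0, 0]
Echelon form has 2 nonzero rows, so rank(M) = 2.

2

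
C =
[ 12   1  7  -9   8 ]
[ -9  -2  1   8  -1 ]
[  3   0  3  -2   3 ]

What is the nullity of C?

Row reduce to echelon form.
R2 ← R2 + (3/4)·R1: [0, -5/4, 25/4, 5/4, 5]
R3 ← R3 − (1/4)·R1: [0, -1/4, 5/4, 1/4, 1]
R3 ← R3 − (1/5)·R2: [0, 0, 0, 0, 0]
2 nonzero rows, so rank(C) = 2.
C has 5 columns; by rank–nullity, nullity = 5 − 2 = 3.

3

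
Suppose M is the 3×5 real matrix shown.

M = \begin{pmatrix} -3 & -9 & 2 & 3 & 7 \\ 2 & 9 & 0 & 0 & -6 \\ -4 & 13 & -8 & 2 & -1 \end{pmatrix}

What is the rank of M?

Row reduce to echelon form.
R2 ← R2 + (2/3)·R1: [0, 3, 4/3, 2, -4/3]
R3 ← R3 − (4/3)·R1: [0, 25, -32/3, -2, -31/3]
R3 ← R3 − (25/3)·R2: [0, 0, -196/9, -56/3, 7/9]
Echelon form has 3 nonzero rows, so rank(M) = 3.

3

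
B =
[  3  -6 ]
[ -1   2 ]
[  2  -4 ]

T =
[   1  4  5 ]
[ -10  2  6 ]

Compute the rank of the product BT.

1

First compute BT:
[[ 63,   0, -21],
 [-21,   0,   7],
 [ 42,   0, -14]]
Now row reduce the product.
R2 ← R2 + (1/3)·R1: [0, 0, 0]
R3 ← R3 − (2/3)·R1: [0, 0, 0]
1 nonzero row, so rank(BT) = 1.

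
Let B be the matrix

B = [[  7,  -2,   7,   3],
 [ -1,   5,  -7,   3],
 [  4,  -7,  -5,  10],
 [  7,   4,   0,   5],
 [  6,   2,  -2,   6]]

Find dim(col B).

Row reduce to echelon form.
R2 ← R2 + (1/7)·R1: [0, 33/7, -6, 24/7]
R3 ← R3 − (4/7)·R1: [0, -41/7, -9, 58/7]
R4 ← R4 − R1: [0, 6, -7, 2]
R5 ← R5 − (6/7)·R1: [0, 26/7, -8, 24/7]
R3 ← R3 + (41/33)·R2: [0, 0, -181/11, 138/11]
R4 ← R4 − (14/11)·R2: [0, 0, 7/11, -26/11]
R5 ← R5 − (26/33)·R2: [0, 0, -36/11, 8/11]
R4 ← R4 + (7/181)·R3: [0, 0, 0, -340/181]
R5 ← R5 − (36/181)·R3: [0, 0, 0, -320/181]
R5 ← R5 − (16/17)·R4: [0, 0, 0, 0]
Echelon form has 4 nonzero rows, so rank(B) = 4.
The column space has dimension equal to the rank: 4.

4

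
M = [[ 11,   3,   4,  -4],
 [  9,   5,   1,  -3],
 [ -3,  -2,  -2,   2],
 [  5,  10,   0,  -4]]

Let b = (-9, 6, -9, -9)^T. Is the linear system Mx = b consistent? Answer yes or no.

Row reduce the augmented matrix [M | b].
R2 ← R2 − (9/11)·R1: [0, 28/11, -25/11, 3/11, 147/11]
R3 ← R3 + (3/11)·R1: [0, -13/11, -10/11, 10/11, -126/11]
R4 ← R4 − (5/11)·R1: [0, 95/11, -20/11, -24/11, -54/11]
R3 ← R3 + (13/28)·R2: [0, 0, -55/28, 29/28, -21/4]
R4 ← R4 − (95/28)·R2: [0, 0, 165/28, -87/28, -201/4]
R4 ← R4 + (3)·R3: [0, 0, 0, 0, -66]
The echelon form has 4 nonzero rows; the last pivot sits in the augmented column, so rank(M) = 3 but rank([M|b]) = 4.
Since the ranks differ, the system is inconsistent.

no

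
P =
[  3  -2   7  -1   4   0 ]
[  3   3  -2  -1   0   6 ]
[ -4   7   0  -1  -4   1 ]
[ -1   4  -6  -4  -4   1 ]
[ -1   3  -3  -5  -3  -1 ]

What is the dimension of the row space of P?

Row reduce to echelon form.
R2 ← R2 − R1: [0, 5, -9, 0, -4, 6]
R3 ← R3 + (4/3)·R1: [0, 13/3, 28/3, -7/3, 4/3, 1]
R4 ← R4 + (1/3)·R1: [0, 10/3, -11/3, -13/3, -8/3, 1]
R5 ← R5 + (1/3)·R1: [0, 7/3, -2/3, -16/3, -5/3, -1]
R3 ← R3 − (13/15)·R2: [0, 0, 257/15, -7/3, 24/5, -21/5]
R4 ← R4 − (2/3)·R2: [0, 0, 7/3, -13/3, 0, -3]
R5 ← R5 − (7/15)·R2: [0, 0, 53/15, -16/3, 1/5, -19/5]
R4 ← R4 − (35/257)·R3: [0, 0, 0, -1032/257, -168/257, -624/257]
R5 ← R5 − (53/257)·R3: [0, 0, 0, -1247/257, -203/257, -754/257]
R5 ← R5 − (29/24)·R4: [0, 0, 0, 0, 0, 0]
Echelon form has 4 nonzero rows, so rank(P) = 4.
The row space has dimension equal to the rank: 4.

4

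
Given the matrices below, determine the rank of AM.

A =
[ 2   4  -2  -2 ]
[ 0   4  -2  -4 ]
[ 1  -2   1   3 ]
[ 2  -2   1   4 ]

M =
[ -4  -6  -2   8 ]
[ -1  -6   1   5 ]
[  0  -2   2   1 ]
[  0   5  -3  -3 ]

First compute AM:
[[-12, -42,   2,  40],
 [ -4, -40,  12,  30],
 [ -2,  19, -11, -10],
 [ -6,  18, -16,  -5]]
Now row reduce the product.
R2 ← R2 − (1/3)·R1: [0, -26, 34/3, 50/3]
R3 ← R3 − (1/6)·R1: [0, 26, -34/3, -50/3]
R4 ← R4 − (1/2)·R1: [0, 39, -17, -25]
R3 ← R3 + R2: [0, 0, 0, 0]
R4 ← R4 + (3/2)·R2: [0, 0, 0, 0]
2 nonzero rows, so rank(AM) = 2.

2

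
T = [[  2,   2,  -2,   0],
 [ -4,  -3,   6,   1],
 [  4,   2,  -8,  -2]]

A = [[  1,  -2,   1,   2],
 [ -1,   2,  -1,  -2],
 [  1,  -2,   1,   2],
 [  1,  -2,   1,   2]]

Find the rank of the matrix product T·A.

1

First compute TA:
[[ -2,   4,  -2,  -4],
 [  6, -12,   6,  12],
 [ -8,  16,  -8, -16]]
Now row reduce the product.
R2 ← R2 + (3)·R1: [0, 0, 0, 0]
R3 ← R3 − (4)·R1: [0, 0, 0, 0]
1 nonzero row, so rank(TA) = 1.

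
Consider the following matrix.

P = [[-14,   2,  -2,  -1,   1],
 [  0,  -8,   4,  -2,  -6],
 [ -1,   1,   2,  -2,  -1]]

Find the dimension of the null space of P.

Row reduce to echelon form.
R3 ← R3 − (1/14)·R1: [0, 6/7, 15/7, -27/14, -15/14]
R3 ← R3 + (3/28)·R2: [0, 0, 18/7, -15/7, -12/7]
3 nonzero rows, so rank(P) = 3.
P has 5 columns; by rank–nullity, nullity = 5 − 3 = 2.

2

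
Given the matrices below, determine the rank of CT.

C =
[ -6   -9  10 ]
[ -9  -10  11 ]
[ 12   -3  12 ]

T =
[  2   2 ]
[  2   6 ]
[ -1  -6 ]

2

First compute CT:
[[-40, -126],
 [-49, -144],
 [  6, -66]]
Now row reduce the product.
R2 ← R2 − (49/40)·R1: [0, 207/20]
R3 ← R3 + (3/20)·R1: [0, -849/10]
R3 ← R3 + (566/69)·R2: [0, 0]
2 nonzero rows, so rank(CT) = 2.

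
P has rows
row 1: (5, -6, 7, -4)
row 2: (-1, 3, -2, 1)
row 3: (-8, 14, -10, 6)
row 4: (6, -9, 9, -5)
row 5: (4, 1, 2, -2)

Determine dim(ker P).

Row reduce to echelon form.
R2 ← R2 + (1/5)·R1: [0, 9/5, -3/5, 1/5]
R3 ← R3 + (8/5)·R1: [0, 22/5, 6/5, -2/5]
R4 ← R4 − (6/5)·R1: [0, -9/5, 3/5, -1/5]
R5 ← R5 − (4/5)·R1: [0, 29/5, -18/5, 6/5]
R3 ← R3 − (22/9)·R2: [0, 0, 8/3, -8/9]
R4 ← R4 + R2: [0, 0, 0, 0]
R5 ← R5 − (29/9)·R2: [0, 0, -5/3, 5/9]
R5 ← R5 + (5/8)·R3: [0, 0, 0, 0]
3 nonzero rows, so rank(P) = 3.
P has 4 columns; by rank–nullity, nullity = 4 − 3 = 1.

1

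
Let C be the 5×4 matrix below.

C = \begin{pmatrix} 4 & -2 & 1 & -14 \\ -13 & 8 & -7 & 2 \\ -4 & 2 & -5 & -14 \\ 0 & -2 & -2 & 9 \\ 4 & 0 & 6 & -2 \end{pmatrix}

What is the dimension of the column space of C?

Row reduce to echelon form.
R2 ← R2 + (13/4)·R1: [0, 3/2, -15/4, -87/2]
R3 ← R3 + R1: [0, 0, -4, -28]
R5 ← R5 − R1: [0, 2, 5, 12]
R4 ← R4 + (4/3)·R2: [0, 0, -7, -49]
R5 ← R5 − (4/3)·R2: [0, 0, 10, 70]
R4 ← R4 − (7/4)·R3: [0, 0, 0, 0]
R5 ← R5 + (5/2)·R3: [0, 0, 0, 0]
Echelon form has 3 nonzero rows, so rank(C) = 3.
The column space has dimension equal to the rank: 3.

3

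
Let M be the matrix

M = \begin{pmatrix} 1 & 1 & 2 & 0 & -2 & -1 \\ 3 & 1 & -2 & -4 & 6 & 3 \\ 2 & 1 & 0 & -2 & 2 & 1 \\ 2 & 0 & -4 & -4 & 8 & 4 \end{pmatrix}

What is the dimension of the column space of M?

Row reduce to echelon form.
R2 ← R2 − (3)·R1: [0, -2, -8, -4, 12, 6]
R3 ← R3 − (2)·R1: [0, -1, -4, -2, 6, 3]
R4 ← R4 − (2)·R1: [0, -2, -8, -4, 12, 6]
R3 ← R3 − (1/2)·R2: [0, 0, 0, 0, 0, 0]
R4 ← R4 − R2: [0, 0, 0, 0, 0, 0]
Echelon form has 2 nonzero rows, so rank(M) = 2.
The column space has dimension equal to the rank: 2.

2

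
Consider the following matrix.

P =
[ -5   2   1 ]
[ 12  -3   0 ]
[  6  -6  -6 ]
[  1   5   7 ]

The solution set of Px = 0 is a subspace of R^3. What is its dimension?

Row reduce to echelon form.
R2 ← R2 + (12/5)·R1: [0, 9/5, 12/5]
R3 ← R3 + (6/5)·R1: [0, -18/5, -24/5]
R4 ← R4 + (1/5)·R1: [0, 27/5, 36/5]
R3 ← R3 + (2)·R2: [0, 0, 0]
R4 ← R4 − (3)·R2: [0, 0, 0]
2 nonzero rows, so rank(P) = 2.
P has 3 columns; by rank–nullity, nullity = 3 − 2 = 1.

1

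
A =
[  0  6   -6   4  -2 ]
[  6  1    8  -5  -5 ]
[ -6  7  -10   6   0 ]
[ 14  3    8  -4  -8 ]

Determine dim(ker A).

2

Row reduce to echelon form.
Swap R1 ↔ R2
R3 ← R3 + R1: [0, 8, -2, 1, -5]
R4 ← R4 − (7/3)·R1: [0, 2/3, -32/3, 23/3, 11/3]
R3 ← R3 − (4/3)·R2: [0, 0, 6, -13/3, -7/3]
R4 ← R4 − (1/9)·R2: [0, 0, -10, 65/9, 35/9]
R4 ← R4 + (5/3)·R3: [0, 0, 0, 0, 0]
3 nonzero rows, so rank(A) = 3.
A has 5 columns; by rank–nullity, nullity = 5 − 3 = 2.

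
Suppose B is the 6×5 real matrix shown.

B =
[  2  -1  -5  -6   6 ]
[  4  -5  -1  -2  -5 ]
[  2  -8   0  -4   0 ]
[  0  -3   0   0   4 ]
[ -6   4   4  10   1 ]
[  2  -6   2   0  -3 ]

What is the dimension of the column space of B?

5

Row reduce to echelon form.
R2 ← R2 − (2)·R1: [0, -3, 9, 10, -17]
R3 ← R3 − R1: [0, -7, 5, 2, -6]
R5 ← R5 + (3)·R1: [0, 1, -11, -8, 19]
R6 ← R6 − R1: [0, -5, 7, 6, -9]
R3 ← R3 − (7/3)·R2: [0, 0, -16, -64/3, 101/3]
R4 ← R4 − R2: [0, 0, -9, -10, 21]
R5 ← R5 + (1/3)·R2: [0, 0, -8, -14/3, 40/3]
R6 ← R6 − (5/3)·R2: [0, 0, -8, -32/3, 58/3]
R4 ← R4 − (9/16)·R3: [0, 0, 0, 2, 33/16]
R5 ← R5 − (1/2)·R3: [0, 0, 0, 6, -7/2]
R6 ← R6 − (1/2)·R3: [0, 0, 0, 0, 5/2]
R5 ← R5 − (3)·R4: [0, 0, 0, 0, -155/16]
R6 ← R6 + (8/31)·R5: [0, 0, 0, 0, 0]
Echelon form has 5 nonzero rows, so rank(B) = 5.
The column space has dimension equal to the rank: 5.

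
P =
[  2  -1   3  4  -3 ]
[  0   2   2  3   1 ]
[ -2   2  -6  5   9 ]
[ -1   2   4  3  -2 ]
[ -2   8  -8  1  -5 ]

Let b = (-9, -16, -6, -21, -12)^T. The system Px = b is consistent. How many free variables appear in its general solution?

0

Row reduce the augmented matrix [P | b].
R3 ← R3 + R1: [0, 1, -3, 9, 6, -15]
R4 ← R4 + (1/2)·R1: [0, 3/2, 11/2, 5, -7/2, -51/2]
R5 ← R5 + R1: [0, 7, -5, 5, -8, -21]
R3 ← R3 − (1/2)·R2: [0, 0, -4, 15/2, 11/2, -7]
R4 ← R4 − (3/4)·R2: [0, 0, 4, 11/4, -17/4, -27/2]
R5 ← R5 − (7/2)·R2: [0, 0, -12, -11/2, -23/2, 35]
R4 ← R4 + R3: [0, 0, 0, 41/4, 5/4, -41/2]
R5 ← R5 − (3)·R3: [0, 0, 0, -28, -28, 56]
R5 ← R5 + (112/41)·R4: [0, 0, 0, 0, -1008/41, 0]
The echelon form has 5 nonzero rows, and every pivot lies in the first 5 columns, so rank(P) = rank([P|b]) = 5.
The system is consistent.
Free variables = (unknowns) − (rank) = 5 − 5 = 0.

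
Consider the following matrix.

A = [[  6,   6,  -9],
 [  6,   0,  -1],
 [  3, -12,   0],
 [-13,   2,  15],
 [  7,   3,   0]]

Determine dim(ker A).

Row reduce to echelon form.
R2 ← R2 − R1: [0, -6, 8]
R3 ← R3 − (1/2)·R1: [0, -15, 9/2]
R4 ← R4 + (13/6)·R1: [0, 15, -9/2]
R5 ← R5 − (7/6)·R1: [0, -4, 21/2]
R3 ← R3 − (5/2)·R2: [0, 0, -31/2]
R4 ← R4 + (5/2)·R2: [0, 0, 31/2]
R5 ← R5 − (2/3)·R2: [0, 0, 31/6]
R4 ← R4 + R3: [0, 0, 0]
R5 ← R5 + (1/3)·R3: [0, 0, 0]
3 nonzero rows, so rank(A) = 3.
A has 3 columns; by rank–nullity, nullity = 3 − 3 = 0.

0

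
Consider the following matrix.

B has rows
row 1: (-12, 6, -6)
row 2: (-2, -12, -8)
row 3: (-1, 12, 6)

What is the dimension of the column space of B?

Row reduce to echelon form.
R2 ← R2 − (1/6)·R1: [0, -13, -7]
R3 ← R3 − (1/12)·R1: [0, 23/2, 13/2]
R3 ← R3 + (23/26)·R2: [0, 0, 4/13]
Echelon form has 3 nonzero rows, so rank(B) = 3.
The column space has dimension equal to the rank: 3.

3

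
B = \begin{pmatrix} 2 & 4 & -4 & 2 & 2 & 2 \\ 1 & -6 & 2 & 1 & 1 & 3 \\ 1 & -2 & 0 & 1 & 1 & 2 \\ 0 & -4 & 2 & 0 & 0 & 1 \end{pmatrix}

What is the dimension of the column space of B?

Row reduce to echelon form.
R2 ← R2 − (1/2)·R1: [0, -8, 4, 0, 0, 2]
R3 ← R3 − (1/2)·R1: [0, -4, 2, 0, 0, 1]
R3 ← R3 − (1/2)·R2: [0, 0, 0, 0, 0, 0]
R4 ← R4 − (1/2)·R2: [0, 0, 0, 0, 0, 0]
Echelon form has 2 nonzero rows, so rank(B) = 2.
The column space has dimension equal to the rank: 2.

2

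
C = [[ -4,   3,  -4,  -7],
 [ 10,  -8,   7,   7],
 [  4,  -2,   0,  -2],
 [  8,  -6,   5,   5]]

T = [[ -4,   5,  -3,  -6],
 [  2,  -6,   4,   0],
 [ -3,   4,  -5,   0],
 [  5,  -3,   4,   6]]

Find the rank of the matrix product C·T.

3

First compute CT:
[[ -1, -33,  16, -18],
 [-42, 105, -69, -18],
 [-30,  38, -28, -36],
 [-34,  81, -53, -18]]
Now row reduce the product.
R2 ← R2 − (42)·R1: [0, 1491, -741, 738]
R3 ← R3 − (30)·R1: [0, 1028, -508, 504]
R4 ← R4 − (34)·R1: [0, 1203, -597, 594]
R3 ← R3 − (1028/1491)·R2: [0, 0, 1440/497, -2400/497]
R4 ← R4 − (401/497)·R2: [0, 0, 432/497, -720/497]
R4 ← R4 − (3/10)·R3: [0, 0, 0, 0]
3 nonzero rows, so rank(CT) = 3.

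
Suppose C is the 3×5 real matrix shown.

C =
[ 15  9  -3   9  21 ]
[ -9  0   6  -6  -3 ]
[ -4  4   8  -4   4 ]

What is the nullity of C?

Row reduce to echelon form.
R2 ← R2 + (3/5)·R1: [0, 27/5, 21/5, -3/5, 48/5]
R3 ← R3 + (4/15)·R1: [0, 32/5, 36/5, -8/5, 48/5]
R3 ← R3 − (32/27)·R2: [0, 0, 20/9, -8/9, -16/9]
3 nonzero rows, so rank(C) = 3.
C has 5 columns; by rank–nullity, nullity = 5 − 3 = 2.

2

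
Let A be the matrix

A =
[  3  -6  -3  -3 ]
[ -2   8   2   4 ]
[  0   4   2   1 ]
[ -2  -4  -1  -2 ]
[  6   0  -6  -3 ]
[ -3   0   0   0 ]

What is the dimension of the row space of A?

Row reduce to echelon form.
R2 ← R2 + (2/3)·R1: [0, 4, 0, 2]
R4 ← R4 + (2/3)·R1: [0, -8, -3, -4]
R5 ← R5 − (2)·R1: [0, 12, 0, 3]
R6 ← R6 + R1: [0, -6, -3, -3]
R3 ← R3 − R2: [0, 0, 2, -1]
R4 ← R4 + (2)·R2: [0, 0, -3, 0]
R5 ← R5 − (3)·R2: [0, 0, 0, -3]
R6 ← R6 + (3/2)·R2: [0, 0, -3, 0]
R4 ← R4 + (3/2)·R3: [0, 0, 0, -3/2]
R6 ← R6 + (3/2)·R3: [0, 0, 0, -3/2]
R5 ← R5 − (2)·R4: [0, 0, 0, 0]
R6 ← R6 − R4: [0, 0, 0, 0]
Echelon form has 4 nonzero rows, so rank(A) = 4.
The row space has dimension equal to the rank: 4.

4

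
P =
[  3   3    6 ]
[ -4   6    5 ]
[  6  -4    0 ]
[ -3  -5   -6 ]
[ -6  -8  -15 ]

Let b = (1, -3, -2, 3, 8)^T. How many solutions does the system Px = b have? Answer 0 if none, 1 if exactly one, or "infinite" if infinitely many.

Row reduce the augmented matrix [P | b].
R2 ← R2 + (4/3)·R1: [0, 10, 13, -5/3]
R3 ← R3 − (2)·R1: [0, -10, -12, -4]
R4 ← R4 + R1: [0, -2, 0, 4]
R5 ← R5 + (2)·R1: [0, -2, -3, 10]
R3 ← R3 + R2: [0, 0, 1, -17/3]
R4 ← R4 + (1/5)·R2: [0, 0, 13/5, 11/3]
R5 ← R5 + (1/5)·R2: [0, 0, -2/5, 29/3]
R4 ← R4 − (13/5)·R3: [0, 0, 0, 92/5]
R5 ← R5 + (2/5)·R3: [0, 0, 0, 37/5]
R5 ← R5 − (37/92)·R4: [0, 0, 0, 0]
The echelon form has 4 nonzero rows; the last pivot sits in the augmented column, so rank(P) = 3 but rank([P|b]) = 4.
Since the ranks differ, the system is inconsistent.
It has no solutions.

0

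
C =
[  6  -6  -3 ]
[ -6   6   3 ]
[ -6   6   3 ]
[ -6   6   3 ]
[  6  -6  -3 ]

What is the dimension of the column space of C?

1

Row reduce to echelon form.
R2 ← R2 + R1: [0, 0, 0]
R3 ← R3 + R1: [0, 0, 0]
R4 ← R4 + R1: [0, 0, 0]
R5 ← R5 − R1: [0, 0, 0]
Echelon form has 1 nonzero row, so rank(C) = 1.
The column space has dimension equal to the rank: 1.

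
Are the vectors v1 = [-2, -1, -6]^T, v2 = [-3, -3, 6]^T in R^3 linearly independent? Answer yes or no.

yes

Form the matrix with these vectors as rows and row reduce.
R2 ← R2 − (3/2)·R1: [0, -3/2, 15]
2 nonzero rows, so the 2 vectors span a space of dimension 2.
Since 2 = 2, the vectors are linearly independent.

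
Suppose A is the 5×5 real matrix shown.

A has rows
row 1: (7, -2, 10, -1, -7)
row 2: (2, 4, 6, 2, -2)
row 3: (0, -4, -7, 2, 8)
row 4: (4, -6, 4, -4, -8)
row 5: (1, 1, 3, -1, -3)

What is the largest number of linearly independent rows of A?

5

Row reduce to echelon form.
R2 ← R2 − (2/7)·R1: [0, 32/7, 22/7, 16/7, 0]
R4 ← R4 − (4/7)·R1: [0, -34/7, -12/7, -24/7, -4]
R5 ← R5 − (1/7)·R1: [0, 9/7, 11/7, -6/7, -2]
R3 ← R3 + (7/8)·R2: [0, 0, -17/4, 4, 8]
R4 ← R4 + (17/16)·R2: [0, 0, 13/8, -1, -4]
R5 ← R5 − (9/32)·R2: [0, 0, 11/16, -3/2, -2]
R4 ← R4 + (13/34)·R3: [0, 0, 0, 9/17, -16/17]
R5 ← R5 + (11/68)·R3: [0, 0, 0, -29/34, -12/17]
R5 ← R5 + (29/18)·R4: [0, 0, 0, 0, -20/9]
Echelon form has 5 nonzero rows, so rank(A) = 5.
The rank gives the maximum number of linearly independent rows: 5.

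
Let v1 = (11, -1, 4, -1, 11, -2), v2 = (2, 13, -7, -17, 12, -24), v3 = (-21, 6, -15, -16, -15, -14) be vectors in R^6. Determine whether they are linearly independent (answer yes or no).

yes

Form the matrix with these vectors as rows and row reduce.
R2 ← R2 − (2/11)·R1: [0, 145/11, -85/11, -185/11, 10, -260/11]
R3 ← R3 + (21/11)·R1: [0, 45/11, -81/11, -197/11, 6, -196/11]
R3 ← R3 − (9/29)·R2: [0, 0, -144/29, -368/29, 84/29, -304/29]
3 nonzero rows, so the 3 vectors span a space of dimension 3.
Since 3 = 3, the vectors are linearly independent.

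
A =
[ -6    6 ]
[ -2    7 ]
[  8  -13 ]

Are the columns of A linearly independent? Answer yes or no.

yes

Row reduce A to echelon form.
R2 ← R2 − (1/3)·R1: [0, 5]
R3 ← R3 + (4/3)·R1: [0, -5]
R3 ← R3 + R2: [0, 0]
2 pivots among 2 columns.
Every column is a pivot column, so the columns are linearly independent.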